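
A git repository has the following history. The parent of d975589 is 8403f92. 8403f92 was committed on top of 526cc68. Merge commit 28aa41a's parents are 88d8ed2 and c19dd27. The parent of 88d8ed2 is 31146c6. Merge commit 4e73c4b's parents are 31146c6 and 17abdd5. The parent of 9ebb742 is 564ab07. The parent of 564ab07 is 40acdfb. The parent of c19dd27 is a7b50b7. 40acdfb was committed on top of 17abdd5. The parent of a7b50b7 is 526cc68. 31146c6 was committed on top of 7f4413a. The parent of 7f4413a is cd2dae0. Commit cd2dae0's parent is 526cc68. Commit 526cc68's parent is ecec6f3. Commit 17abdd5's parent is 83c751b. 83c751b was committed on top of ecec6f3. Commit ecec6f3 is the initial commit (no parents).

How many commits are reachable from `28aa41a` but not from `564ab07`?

8

Reachable from 28aa41a: {28aa41a, 31146c6, 526cc68, 7f4413a, 88d8ed2, a7b50b7, c19dd27, cd2dae0, ecec6f3}.
Reachable from 564ab07: {17abdd5, 40acdfb, 564ab07, 83c751b, ecec6f3}.
In 28aa41a's history but not 564ab07's: {28aa41a, 31146c6, 526cc68, 7f4413a, 88d8ed2, a7b50b7, c19dd27, cd2dae0} — 8 commits.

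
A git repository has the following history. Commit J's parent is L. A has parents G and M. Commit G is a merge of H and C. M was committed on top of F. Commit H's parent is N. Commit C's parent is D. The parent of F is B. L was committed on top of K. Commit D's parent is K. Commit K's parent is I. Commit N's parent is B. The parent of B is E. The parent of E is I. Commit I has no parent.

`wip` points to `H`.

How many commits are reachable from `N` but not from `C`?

Reachable from N: {B, E, I, N}.
Reachable from C: {C, D, I, K}.
In N's history but not C's: {B, E, N} — 3 commits.

3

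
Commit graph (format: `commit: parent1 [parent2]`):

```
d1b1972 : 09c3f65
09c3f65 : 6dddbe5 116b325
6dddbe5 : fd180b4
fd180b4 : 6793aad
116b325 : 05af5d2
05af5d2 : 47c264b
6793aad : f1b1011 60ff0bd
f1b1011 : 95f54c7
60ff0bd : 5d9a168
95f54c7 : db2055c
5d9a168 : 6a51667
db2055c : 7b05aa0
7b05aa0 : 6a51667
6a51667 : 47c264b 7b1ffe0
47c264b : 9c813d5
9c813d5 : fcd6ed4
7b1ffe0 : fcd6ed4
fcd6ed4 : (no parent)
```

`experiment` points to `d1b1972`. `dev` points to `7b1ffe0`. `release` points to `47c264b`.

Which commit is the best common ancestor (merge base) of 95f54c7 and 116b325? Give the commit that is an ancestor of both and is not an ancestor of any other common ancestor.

Ancestors of 95f54c7: {47c264b, 6a51667, 7b05aa0, 7b1ffe0, 95f54c7, 9c813d5, db2055c, fcd6ed4}.
Ancestors of 116b325: {05af5d2, 116b325, 47c264b, 9c813d5, fcd6ed4}.
Common ancestors: {47c264b, 9c813d5, fcd6ed4}.
Among these, 47c264b is not an ancestor of any other common ancestor — it is the merge base.

47c264b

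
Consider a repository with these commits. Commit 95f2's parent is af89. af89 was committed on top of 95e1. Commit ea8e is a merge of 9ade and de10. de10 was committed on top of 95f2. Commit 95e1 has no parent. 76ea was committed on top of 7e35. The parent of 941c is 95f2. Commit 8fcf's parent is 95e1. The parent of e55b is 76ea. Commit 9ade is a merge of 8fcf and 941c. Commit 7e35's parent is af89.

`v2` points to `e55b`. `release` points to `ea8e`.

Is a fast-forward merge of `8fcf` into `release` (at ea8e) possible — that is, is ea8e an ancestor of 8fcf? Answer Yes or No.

No

A fast-forward from ea8e to 8fcf is possible iff ea8e is an ancestor of 8fcf.
Ancestors of 8fcf: {8fcf, 95e1}.
ea8e is not among them, so fast-forward is not possible.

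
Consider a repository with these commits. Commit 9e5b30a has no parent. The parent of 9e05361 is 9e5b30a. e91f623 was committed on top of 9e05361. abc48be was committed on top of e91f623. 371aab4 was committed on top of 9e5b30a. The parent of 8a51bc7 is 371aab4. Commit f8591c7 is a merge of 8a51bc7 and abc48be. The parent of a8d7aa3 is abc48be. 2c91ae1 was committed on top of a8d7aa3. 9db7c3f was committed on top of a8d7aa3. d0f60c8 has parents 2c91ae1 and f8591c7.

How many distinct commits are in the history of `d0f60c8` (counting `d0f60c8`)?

Walking parent pointers from d0f60c8: reachable set = {2c91ae1, 371aab4, 8a51bc7, 9e05361, 9e5b30a, a8d7aa3, abc48be, d0f60c8, e91f623, f8591c7}.
That is 10 commits.

10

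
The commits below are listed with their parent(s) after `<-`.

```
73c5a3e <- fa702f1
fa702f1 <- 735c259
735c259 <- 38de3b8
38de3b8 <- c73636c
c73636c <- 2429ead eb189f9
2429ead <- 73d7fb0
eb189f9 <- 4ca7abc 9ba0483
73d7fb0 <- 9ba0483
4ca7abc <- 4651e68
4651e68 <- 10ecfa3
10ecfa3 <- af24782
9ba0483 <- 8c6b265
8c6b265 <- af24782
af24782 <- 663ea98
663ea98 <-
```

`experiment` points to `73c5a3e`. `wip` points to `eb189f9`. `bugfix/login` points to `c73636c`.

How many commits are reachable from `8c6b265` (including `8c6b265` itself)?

Walking parent pointers from 8c6b265: reachable set = {663ea98, 8c6b265, af24782}.
That is 3 commits.

3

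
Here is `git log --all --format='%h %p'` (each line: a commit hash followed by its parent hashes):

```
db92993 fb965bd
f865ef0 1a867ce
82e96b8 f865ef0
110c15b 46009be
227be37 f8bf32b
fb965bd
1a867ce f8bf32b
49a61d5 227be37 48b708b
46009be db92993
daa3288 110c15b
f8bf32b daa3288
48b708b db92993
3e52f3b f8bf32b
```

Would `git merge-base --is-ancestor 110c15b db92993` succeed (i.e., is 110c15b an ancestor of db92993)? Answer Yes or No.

Ancestors of db92993: {db92993, fb965bd}.
110c15b is not in that set, so it is not an ancestor of db92993.

No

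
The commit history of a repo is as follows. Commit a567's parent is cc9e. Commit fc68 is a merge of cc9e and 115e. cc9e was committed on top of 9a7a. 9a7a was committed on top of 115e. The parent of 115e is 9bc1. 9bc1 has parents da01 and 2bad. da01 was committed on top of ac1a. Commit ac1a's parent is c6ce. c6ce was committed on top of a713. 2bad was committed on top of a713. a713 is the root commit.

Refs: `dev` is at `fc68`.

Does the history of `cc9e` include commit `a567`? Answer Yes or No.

No

Ancestors of cc9e: {115e, 2bad, 9a7a, 9bc1, a713, ac1a, c6ce, cc9e, da01}.
a567 is not in that set, so it is not an ancestor of cc9e.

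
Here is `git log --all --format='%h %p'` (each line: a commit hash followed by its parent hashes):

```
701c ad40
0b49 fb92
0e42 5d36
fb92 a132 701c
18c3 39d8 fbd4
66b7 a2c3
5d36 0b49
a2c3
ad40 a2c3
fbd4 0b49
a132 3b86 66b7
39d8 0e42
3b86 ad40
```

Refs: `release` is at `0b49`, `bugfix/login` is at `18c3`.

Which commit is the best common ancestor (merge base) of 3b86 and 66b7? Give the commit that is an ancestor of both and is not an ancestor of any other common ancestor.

Ancestors of 3b86: {3b86, a2c3, ad40}.
Ancestors of 66b7: {66b7, a2c3}.
Common ancestors: {a2c3}.
The only common ancestor is a2c3, so it is the merge base.

a2c3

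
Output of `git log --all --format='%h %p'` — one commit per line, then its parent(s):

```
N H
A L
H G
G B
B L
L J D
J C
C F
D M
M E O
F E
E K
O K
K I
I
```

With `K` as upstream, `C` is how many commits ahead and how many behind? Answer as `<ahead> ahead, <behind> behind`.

Reachable from C: {C, E, F, I, K}.
Reachable from K: {I, K}.
Only in C's history (ahead): {C, E, F} — 3.
Only in K's history (behind): {} — 0.

3 ahead, 0 behind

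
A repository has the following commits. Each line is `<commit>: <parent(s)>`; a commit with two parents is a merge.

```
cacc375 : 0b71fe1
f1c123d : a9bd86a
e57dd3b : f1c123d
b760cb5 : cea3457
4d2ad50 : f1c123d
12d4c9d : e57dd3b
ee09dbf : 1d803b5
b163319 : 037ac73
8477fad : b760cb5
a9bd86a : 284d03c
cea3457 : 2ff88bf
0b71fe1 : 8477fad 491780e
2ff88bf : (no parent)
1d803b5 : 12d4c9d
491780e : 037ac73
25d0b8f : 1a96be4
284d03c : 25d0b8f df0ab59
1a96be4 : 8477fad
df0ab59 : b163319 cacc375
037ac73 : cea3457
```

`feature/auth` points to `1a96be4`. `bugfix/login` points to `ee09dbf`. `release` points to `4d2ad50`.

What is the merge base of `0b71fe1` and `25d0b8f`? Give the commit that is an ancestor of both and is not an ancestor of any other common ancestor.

Ancestors of 0b71fe1: {037ac73, 0b71fe1, 2ff88bf, 491780e, 8477fad, b760cb5, cea3457}.
Ancestors of 25d0b8f: {1a96be4, 25d0b8f, 2ff88bf, 8477fad, b760cb5, cea3457}.
Common ancestors: {2ff88bf, 8477fad, b760cb5, cea3457}.
Among these, 8477fad is not an ancestor of any other common ancestor — it is the merge base.

8477fad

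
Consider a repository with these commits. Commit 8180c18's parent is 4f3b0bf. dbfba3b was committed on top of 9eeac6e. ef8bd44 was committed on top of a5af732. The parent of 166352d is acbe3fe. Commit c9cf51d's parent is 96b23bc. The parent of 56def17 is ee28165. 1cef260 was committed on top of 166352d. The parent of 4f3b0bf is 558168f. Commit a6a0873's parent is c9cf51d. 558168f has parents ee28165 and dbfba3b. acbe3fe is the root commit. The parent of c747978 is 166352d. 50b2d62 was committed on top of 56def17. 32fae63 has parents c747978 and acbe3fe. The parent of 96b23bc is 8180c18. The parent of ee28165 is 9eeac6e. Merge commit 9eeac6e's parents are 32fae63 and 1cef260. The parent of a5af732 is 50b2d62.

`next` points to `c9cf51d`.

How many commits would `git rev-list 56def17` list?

8

Walking parent pointers from 56def17: reachable set = {166352d, 1cef260, 32fae63, 56def17, 9eeac6e, acbe3fe, c747978, ee28165}.
That is 8 commits.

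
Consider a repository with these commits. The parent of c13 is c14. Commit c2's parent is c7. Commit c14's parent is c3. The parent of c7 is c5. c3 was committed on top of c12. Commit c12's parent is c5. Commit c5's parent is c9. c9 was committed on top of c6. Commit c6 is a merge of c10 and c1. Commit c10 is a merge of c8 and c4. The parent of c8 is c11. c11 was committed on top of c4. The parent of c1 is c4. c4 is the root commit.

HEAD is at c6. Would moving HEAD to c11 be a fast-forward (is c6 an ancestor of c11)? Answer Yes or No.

No

A fast-forward from c6 to c11 is possible iff c6 is an ancestor of c11.
Ancestors of c11: {c11, c4}.
c6 is not among them, so fast-forward is not possible.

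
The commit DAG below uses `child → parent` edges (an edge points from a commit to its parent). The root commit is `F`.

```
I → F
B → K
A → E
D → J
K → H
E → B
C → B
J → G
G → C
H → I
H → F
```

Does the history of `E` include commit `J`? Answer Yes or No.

No

Ancestors of E: {B, E, F, H, I, K}.
J is not in that set, so it is not an ancestor of E.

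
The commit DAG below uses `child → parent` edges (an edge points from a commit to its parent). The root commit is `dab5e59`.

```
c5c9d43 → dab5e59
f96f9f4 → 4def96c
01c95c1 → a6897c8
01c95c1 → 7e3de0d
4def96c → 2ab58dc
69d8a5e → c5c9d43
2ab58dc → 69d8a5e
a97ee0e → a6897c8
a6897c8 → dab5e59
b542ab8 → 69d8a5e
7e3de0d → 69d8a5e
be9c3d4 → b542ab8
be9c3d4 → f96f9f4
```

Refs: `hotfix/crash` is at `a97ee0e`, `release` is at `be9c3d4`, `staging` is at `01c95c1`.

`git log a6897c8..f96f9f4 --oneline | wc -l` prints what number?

Reachable from f96f9f4: {2ab58dc, 4def96c, 69d8a5e, c5c9d43, dab5e59, f96f9f4}.
Reachable from a6897c8: {a6897c8, dab5e59}.
In f96f9f4's history but not a6897c8's: {2ab58dc, 4def96c, 69d8a5e, c5c9d43, f96f9f4} — 5 commits.

5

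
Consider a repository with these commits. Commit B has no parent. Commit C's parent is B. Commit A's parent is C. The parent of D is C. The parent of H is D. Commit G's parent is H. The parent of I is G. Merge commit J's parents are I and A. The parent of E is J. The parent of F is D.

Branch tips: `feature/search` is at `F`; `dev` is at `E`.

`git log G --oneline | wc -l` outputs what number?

Walking parent pointers from G: reachable set = {B, C, D, G, H}.
That is 5 commits.

5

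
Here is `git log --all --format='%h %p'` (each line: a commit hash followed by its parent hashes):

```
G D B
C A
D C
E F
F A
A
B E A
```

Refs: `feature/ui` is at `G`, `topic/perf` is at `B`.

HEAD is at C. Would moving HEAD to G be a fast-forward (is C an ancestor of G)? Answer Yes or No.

Yes

A fast-forward from C to G is possible iff C is an ancestor of G.
Ancestors of G: {A, B, C, D, E, F, G}.
C is among them, so fast-forward is possible.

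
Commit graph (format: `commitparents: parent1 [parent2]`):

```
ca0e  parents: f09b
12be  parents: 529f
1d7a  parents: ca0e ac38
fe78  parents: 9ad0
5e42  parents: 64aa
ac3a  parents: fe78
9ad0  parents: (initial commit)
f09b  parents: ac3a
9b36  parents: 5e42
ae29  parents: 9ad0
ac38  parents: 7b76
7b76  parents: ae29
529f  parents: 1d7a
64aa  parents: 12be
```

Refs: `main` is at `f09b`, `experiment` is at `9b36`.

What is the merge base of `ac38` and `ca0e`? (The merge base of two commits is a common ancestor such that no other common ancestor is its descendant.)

Ancestors of ac38: {7b76, 9ad0, ac38, ae29}.
Ancestors of ca0e: {9ad0, ac3a, ca0e, f09b, fe78}.
Common ancestors: {9ad0}.
The only common ancestor is 9ad0, so it is the merge base.

9ad0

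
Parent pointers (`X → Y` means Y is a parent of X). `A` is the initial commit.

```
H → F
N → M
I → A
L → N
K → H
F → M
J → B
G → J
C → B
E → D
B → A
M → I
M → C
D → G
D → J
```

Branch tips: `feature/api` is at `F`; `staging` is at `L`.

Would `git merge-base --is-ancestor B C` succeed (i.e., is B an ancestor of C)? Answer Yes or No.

Yes

Ancestors of C (commits reachable by following parents): {A, B, C}.
B is in that set, so it is an ancestor of C.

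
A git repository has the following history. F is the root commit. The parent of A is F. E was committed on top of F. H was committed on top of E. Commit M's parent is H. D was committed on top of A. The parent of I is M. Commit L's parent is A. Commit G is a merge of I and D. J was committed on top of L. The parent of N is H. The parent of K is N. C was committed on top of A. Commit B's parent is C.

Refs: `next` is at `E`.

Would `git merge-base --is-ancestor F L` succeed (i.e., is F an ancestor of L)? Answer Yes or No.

Ancestors of L (commits reachable by following parents): {A, F, L}.
F is in that set, so it is an ancestor of L.

Yes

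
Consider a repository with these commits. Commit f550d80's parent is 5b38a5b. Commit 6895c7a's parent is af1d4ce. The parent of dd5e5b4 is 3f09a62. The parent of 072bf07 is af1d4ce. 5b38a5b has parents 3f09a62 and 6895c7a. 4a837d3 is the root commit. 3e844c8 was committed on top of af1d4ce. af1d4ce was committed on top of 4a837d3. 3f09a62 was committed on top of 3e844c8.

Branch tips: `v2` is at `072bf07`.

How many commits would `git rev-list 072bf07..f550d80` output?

Reachable from f550d80: {3e844c8, 3f09a62, 4a837d3, 5b38a5b, 6895c7a, af1d4ce, f550d80}.
Reachable from 072bf07: {072bf07, 4a837d3, af1d4ce}.
In f550d80's history but not 072bf07's: {3e844c8, 3f09a62, 5b38a5b, 6895c7a, f550d80} — 5 commits.

5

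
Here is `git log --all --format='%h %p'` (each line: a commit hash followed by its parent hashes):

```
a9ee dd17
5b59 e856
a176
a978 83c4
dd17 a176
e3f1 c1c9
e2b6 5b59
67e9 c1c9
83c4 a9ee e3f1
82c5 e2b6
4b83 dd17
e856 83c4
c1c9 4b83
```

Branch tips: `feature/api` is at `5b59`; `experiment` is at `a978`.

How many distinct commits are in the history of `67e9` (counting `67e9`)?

5

Walking parent pointers from 67e9: reachable set = {4b83, 67e9, a176, c1c9, dd17}.
That is 5 commits.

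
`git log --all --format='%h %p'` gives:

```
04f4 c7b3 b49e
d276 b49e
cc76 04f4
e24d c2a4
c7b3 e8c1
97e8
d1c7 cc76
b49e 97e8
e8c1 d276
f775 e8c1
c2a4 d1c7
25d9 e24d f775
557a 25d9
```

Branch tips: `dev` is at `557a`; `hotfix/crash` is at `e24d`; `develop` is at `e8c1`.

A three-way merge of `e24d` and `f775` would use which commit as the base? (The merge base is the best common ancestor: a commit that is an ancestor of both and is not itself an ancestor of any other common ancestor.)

Ancestors of e24d: {04f4, 97e8, b49e, c2a4, c7b3, cc76, d1c7, d276, e24d, e8c1}.
Ancestors of f775: {97e8, b49e, d276, e8c1, f775}.
Common ancestors: {97e8, b49e, d276, e8c1}.
Among these, e8c1 is not an ancestor of any other common ancestor — it is the merge base.

e8c1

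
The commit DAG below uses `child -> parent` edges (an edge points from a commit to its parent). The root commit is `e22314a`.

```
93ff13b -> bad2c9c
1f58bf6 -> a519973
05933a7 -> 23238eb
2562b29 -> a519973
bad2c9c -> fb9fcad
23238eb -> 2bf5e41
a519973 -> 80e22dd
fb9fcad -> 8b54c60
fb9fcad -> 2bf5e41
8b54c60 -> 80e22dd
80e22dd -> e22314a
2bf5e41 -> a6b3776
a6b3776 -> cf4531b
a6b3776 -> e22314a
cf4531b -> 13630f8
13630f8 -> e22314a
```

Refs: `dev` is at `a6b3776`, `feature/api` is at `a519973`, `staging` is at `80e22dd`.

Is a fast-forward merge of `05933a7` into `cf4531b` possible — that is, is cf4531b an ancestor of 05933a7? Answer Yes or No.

Yes

A fast-forward from cf4531b to 05933a7 is possible iff cf4531b is an ancestor of 05933a7.
Ancestors of 05933a7: {05933a7, 13630f8, 23238eb, 2bf5e41, a6b3776, cf4531b, e22314a}.
cf4531b is among them, so fast-forward is possible.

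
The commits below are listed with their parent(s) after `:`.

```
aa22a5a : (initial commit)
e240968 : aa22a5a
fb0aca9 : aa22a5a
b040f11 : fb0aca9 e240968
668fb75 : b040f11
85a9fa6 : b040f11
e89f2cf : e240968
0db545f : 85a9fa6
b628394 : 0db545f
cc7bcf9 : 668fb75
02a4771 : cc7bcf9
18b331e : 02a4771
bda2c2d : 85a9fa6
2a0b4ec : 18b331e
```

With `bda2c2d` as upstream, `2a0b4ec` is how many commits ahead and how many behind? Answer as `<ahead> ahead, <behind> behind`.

Reachable from 2a0b4ec: {02a4771, 18b331e, 2a0b4ec, 668fb75, aa22a5a, b040f11, cc7bcf9, e240968, fb0aca9}.
Reachable from bda2c2d: {85a9fa6, aa22a5a, b040f11, bda2c2d, e240968, fb0aca9}.
Only in 2a0b4ec's history (ahead): {02a4771, 18b331e, 2a0b4ec, 668fb75, cc7bcf9} — 5.
Only in bda2c2d's history (behind): {85a9fa6, bda2c2d} — 2.

5 ahead, 2 behind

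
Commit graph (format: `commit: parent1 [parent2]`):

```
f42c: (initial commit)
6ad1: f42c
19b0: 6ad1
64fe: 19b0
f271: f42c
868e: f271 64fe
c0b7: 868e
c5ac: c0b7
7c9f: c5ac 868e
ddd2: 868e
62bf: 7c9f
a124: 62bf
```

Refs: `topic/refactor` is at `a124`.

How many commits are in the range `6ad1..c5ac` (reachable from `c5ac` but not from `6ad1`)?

6

Reachable from c5ac: {19b0, 64fe, 6ad1, 868e, c0b7, c5ac, f271, f42c}.
Reachable from 6ad1: {6ad1, f42c}.
In c5ac's history but not 6ad1's: {19b0, 64fe, 868e, c0b7, c5ac, f271} — 6 commits.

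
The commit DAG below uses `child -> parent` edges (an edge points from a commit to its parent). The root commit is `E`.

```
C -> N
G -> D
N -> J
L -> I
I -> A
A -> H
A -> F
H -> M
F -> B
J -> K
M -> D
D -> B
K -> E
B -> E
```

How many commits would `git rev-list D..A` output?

4

Reachable from A: {A, B, D, E, F, H, M}.
Reachable from D: {B, D, E}.
In A's history but not D's: {A, F, H, M} — 4 commits.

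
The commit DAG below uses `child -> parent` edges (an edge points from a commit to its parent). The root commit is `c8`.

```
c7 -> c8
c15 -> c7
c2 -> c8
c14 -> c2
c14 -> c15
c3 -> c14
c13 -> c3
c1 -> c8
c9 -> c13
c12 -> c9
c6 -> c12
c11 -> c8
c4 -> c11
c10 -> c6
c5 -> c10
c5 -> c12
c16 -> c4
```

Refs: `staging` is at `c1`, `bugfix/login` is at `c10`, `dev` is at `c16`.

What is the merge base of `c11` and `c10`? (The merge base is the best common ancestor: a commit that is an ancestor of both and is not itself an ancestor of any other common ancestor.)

c8

Ancestors of c11: {c11, c8}.
Ancestors of c10: {c10, c12, c13, c14, c15, c2, c3, c6, c7, c8, c9}.
Common ancestors: {c8}.
The only common ancestor is c8, so it is the merge base.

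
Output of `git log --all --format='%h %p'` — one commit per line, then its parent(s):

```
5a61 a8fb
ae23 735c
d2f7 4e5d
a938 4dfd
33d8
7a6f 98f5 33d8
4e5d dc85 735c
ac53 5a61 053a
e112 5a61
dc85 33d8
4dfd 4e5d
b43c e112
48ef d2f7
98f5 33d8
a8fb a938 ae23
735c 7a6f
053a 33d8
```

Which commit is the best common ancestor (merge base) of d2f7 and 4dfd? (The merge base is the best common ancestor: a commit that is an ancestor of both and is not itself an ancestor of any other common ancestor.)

4e5d

Ancestors of d2f7: {33d8, 4e5d, 735c, 7a6f, 98f5, d2f7, dc85}.
Ancestors of 4dfd: {33d8, 4dfd, 4e5d, 735c, 7a6f, 98f5, dc85}.
Common ancestors: {33d8, 4e5d, 735c, 7a6f, 98f5, dc85}.
Among these, 4e5d is not an ancestor of any other common ancestor — it is the merge base.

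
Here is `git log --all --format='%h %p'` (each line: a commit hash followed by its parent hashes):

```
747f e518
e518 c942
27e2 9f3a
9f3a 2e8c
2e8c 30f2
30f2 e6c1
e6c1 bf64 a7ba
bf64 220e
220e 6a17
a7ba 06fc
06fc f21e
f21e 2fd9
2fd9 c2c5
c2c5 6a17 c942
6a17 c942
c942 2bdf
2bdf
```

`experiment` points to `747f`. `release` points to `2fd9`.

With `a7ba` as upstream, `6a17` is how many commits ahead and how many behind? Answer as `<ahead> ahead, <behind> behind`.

Reachable from 6a17: {2bdf, 6a17, c942}.
Reachable from a7ba: {06fc, 2bdf, 2fd9, 6a17, a7ba, c2c5, c942, f21e}.
Only in 6a17's history (ahead): {} — 0.
Only in a7ba's history (behind): {06fc, 2fd9, a7ba, c2c5, f21e} — 5.

0 ahead, 5 behind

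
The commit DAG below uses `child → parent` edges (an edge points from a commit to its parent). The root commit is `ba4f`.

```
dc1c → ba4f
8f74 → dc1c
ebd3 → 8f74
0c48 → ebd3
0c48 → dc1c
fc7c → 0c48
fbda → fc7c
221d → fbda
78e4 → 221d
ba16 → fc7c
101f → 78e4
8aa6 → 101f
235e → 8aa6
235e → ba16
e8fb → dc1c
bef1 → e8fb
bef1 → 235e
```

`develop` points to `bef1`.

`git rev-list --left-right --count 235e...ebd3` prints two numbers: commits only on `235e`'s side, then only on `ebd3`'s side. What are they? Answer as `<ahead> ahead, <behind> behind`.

9 ahead, 0 behind

Reachable from 235e: {0c48, 101f, 221d, 235e, 78e4, 8aa6, 8f74, ba16, ba4f, dc1c, ebd3, fbda, fc7c}.
Reachable from ebd3: {8f74, ba4f, dc1c, ebd3}.
Only in 235e's history (ahead): {0c48, 101f, 221d, 235e, 78e4, 8aa6, ba16, fbda, fc7c} — 9.
Only in ebd3's history (behind): {} — 0.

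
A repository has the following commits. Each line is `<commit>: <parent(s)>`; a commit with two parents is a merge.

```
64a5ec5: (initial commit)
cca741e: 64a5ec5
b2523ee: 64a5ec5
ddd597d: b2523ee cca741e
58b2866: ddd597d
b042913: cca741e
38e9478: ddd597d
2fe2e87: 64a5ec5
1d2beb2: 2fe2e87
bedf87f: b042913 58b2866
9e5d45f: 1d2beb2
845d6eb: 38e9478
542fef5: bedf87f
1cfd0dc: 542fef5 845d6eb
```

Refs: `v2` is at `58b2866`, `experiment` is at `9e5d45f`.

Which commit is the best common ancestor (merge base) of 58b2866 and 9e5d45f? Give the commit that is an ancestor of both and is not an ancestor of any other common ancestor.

64a5ec5

Ancestors of 58b2866: {58b2866, 64a5ec5, b2523ee, cca741e, ddd597d}.
Ancestors of 9e5d45f: {1d2beb2, 2fe2e87, 64a5ec5, 9e5d45f}.
Common ancestors: {64a5ec5}.
The only common ancestor is 64a5ec5, so it is the merge base.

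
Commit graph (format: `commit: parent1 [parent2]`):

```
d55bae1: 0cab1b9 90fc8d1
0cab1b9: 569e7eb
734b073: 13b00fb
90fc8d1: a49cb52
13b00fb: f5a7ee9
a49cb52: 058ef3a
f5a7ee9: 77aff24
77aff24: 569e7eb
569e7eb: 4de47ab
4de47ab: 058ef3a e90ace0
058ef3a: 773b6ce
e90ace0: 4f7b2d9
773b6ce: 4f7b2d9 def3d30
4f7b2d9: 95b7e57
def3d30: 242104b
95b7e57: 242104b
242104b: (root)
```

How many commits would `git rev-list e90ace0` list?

4

Walking parent pointers from e90ace0: reachable set = {242104b, 4f7b2d9, 95b7e57, e90ace0}.
That is 4 commits.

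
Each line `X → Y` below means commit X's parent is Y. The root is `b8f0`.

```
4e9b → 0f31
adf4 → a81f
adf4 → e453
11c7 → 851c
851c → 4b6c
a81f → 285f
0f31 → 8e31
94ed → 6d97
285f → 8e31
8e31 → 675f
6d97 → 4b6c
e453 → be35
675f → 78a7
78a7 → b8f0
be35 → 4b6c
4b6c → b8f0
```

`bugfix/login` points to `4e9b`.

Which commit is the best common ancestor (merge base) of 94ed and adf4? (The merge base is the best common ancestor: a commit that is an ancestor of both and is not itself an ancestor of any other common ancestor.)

4b6c

Ancestors of 94ed: {4b6c, 6d97, 94ed, b8f0}.
Ancestors of adf4: {285f, 4b6c, 675f, 78a7, 8e31, a81f, adf4, b8f0, be35, e453}.
Common ancestors: {4b6c, b8f0}.
Among these, 4b6c is not an ancestor of any other common ancestor — it is the merge base.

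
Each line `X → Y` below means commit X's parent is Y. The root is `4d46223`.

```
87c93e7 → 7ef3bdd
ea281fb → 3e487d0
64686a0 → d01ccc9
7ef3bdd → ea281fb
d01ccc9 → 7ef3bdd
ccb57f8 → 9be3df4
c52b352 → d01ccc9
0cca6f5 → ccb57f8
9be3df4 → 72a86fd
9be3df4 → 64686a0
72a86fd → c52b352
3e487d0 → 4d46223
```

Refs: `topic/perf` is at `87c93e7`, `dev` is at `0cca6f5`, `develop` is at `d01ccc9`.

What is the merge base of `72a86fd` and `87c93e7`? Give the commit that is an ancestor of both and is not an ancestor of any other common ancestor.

Ancestors of 72a86fd: {3e487d0, 4d46223, 72a86fd, 7ef3bdd, c52b352, d01ccc9, ea281fb}.
Ancestors of 87c93e7: {3e487d0, 4d46223, 7ef3bdd, 87c93e7, ea281fb}.
Common ancestors: {3e487d0, 4d46223, 7ef3bdd, ea281fb}.
Among these, 7ef3bdd is not an ancestor of any other common ancestor — it is the merge base.

7ef3bdd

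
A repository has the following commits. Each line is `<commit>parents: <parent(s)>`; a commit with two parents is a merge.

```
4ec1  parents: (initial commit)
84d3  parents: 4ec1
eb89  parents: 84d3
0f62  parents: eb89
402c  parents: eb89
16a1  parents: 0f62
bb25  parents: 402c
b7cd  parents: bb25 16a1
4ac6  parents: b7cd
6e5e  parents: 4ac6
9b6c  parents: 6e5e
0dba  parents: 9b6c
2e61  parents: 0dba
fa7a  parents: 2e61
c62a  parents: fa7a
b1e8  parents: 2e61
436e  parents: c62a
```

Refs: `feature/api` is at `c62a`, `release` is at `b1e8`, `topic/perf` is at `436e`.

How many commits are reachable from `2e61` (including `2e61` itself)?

Walking parent pointers from 2e61: reachable set = {0dba, 0f62, 16a1, 2e61, 402c, 4ac6, 4ec1, 6e5e, 84d3, 9b6c, b7cd, bb25, eb89}.
That is 13 commits.

13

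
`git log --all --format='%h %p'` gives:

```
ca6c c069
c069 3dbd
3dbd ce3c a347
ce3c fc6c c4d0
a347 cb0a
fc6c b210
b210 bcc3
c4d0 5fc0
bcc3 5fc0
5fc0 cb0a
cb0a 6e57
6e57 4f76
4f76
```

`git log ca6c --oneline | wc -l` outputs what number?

Walking parent pointers from ca6c: reachable set = {3dbd, 4f76, 5fc0, 6e57, a347, b210, bcc3, c069, c4d0, ca6c, cb0a, ce3c, fc6c}.
That is 13 commits.

13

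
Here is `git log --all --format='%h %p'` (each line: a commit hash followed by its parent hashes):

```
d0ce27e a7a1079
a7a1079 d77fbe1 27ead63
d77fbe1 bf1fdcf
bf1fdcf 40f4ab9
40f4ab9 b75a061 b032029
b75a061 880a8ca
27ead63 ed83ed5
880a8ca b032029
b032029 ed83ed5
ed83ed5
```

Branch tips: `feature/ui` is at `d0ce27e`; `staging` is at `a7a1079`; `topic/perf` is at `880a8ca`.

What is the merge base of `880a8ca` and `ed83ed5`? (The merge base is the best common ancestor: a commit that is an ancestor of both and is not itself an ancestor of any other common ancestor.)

ed83ed5

Ancestors of 880a8ca: {880a8ca, b032029, ed83ed5}.
Ancestors of ed83ed5: {ed83ed5}.
Common ancestors: {ed83ed5}.
The only common ancestor is ed83ed5, so it is the merge base.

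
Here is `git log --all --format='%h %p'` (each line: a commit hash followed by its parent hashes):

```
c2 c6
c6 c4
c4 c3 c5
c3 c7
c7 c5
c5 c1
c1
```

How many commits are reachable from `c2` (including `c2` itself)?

Walking parent pointers from c2: reachable set = {c1, c2, c3, c4, c5, c6, c7}.
That is 7 commits.

7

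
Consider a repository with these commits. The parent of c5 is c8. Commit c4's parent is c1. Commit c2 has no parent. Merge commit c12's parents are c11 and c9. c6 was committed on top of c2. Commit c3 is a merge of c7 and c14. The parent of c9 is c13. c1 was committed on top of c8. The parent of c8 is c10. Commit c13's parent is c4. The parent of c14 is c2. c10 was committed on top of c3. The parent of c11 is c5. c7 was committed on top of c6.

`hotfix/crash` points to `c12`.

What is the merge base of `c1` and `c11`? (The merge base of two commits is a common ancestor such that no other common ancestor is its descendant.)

Ancestors of c1: {c1, c10, c14, c2, c3, c6, c7, c8}.
Ancestors of c11: {c10, c11, c14, c2, c3, c5, c6, c7, c8}.
Common ancestors: {c10, c14, c2, c3, c6, c7, c8}.
Among these, c8 is not an ancestor of any other common ancestor — it is the merge base.

c8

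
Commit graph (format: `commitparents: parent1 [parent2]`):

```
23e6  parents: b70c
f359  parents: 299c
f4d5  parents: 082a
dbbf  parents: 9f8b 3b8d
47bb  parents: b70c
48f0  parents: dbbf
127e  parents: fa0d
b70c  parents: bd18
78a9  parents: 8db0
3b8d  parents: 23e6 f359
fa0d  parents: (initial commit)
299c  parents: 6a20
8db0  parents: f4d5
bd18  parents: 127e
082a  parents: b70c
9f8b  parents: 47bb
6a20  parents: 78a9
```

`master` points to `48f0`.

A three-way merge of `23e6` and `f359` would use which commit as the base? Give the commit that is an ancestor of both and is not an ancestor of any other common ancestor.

Ancestors of 23e6: {127e, 23e6, b70c, bd18, fa0d}.
Ancestors of f359: {082a, 127e, 299c, 6a20, 78a9, 8db0, b70c, bd18, f359, f4d5, fa0d}.
Common ancestors: {127e, b70c, bd18, fa0d}.
Among these, b70c is not an ancestor of any other common ancestor — it is the merge base.

b70c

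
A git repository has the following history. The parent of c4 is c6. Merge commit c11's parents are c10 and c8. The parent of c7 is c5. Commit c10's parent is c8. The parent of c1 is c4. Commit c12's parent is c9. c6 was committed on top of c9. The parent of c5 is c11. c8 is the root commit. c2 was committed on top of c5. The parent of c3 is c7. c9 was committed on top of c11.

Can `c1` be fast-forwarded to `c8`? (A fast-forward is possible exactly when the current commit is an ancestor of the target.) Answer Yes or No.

No

A fast-forward from c1 to c8 is possible iff c1 is an ancestor of c8.
Ancestors of c8: {c8}.
c1 is not among them, so fast-forward is not possible.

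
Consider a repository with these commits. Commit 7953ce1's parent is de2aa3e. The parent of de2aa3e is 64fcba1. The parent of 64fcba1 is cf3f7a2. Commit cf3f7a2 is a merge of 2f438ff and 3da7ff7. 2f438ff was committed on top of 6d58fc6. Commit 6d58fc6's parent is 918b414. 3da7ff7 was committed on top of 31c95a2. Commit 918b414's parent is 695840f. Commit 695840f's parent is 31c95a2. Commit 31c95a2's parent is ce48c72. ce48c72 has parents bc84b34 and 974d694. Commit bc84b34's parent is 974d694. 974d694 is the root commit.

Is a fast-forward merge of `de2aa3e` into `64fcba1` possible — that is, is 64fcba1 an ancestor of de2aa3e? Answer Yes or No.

A fast-forward from 64fcba1 to de2aa3e is possible iff 64fcba1 is an ancestor of de2aa3e.
Ancestors of de2aa3e: {2f438ff, 31c95a2, 3da7ff7, 64fcba1, 695840f, 6d58fc6, 918b414, 974d694, bc84b34, ce48c72, cf3f7a2, de2aa3e}.
64fcba1 is among them, so fast-forward is possible.

Yes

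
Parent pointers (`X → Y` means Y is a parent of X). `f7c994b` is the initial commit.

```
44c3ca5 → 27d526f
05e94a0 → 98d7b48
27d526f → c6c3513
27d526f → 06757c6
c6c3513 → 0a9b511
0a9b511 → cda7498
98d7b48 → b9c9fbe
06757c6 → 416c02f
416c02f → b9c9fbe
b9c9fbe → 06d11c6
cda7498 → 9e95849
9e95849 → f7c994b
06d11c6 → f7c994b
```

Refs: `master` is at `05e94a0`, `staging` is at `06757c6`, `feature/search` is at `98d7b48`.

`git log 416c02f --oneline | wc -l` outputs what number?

Walking parent pointers from 416c02f: reachable set = {06d11c6, 416c02f, b9c9fbe, f7c994b}.
That is 4 commits.

4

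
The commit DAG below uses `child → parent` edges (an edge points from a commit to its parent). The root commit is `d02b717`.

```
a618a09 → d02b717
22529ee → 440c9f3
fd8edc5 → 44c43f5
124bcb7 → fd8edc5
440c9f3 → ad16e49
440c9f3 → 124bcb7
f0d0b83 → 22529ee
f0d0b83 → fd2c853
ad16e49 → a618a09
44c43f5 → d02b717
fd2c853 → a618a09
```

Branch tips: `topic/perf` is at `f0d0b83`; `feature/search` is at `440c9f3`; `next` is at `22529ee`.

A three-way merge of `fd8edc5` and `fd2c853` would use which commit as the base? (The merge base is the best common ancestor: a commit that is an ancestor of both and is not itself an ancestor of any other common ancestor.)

Ancestors of fd8edc5: {44c43f5, d02b717, fd8edc5}.
Ancestors of fd2c853: {a618a09, d02b717, fd2c853}.
Common ancestors: {d02b717}.
The only common ancestor is d02b717, so it is the merge base.

d02b717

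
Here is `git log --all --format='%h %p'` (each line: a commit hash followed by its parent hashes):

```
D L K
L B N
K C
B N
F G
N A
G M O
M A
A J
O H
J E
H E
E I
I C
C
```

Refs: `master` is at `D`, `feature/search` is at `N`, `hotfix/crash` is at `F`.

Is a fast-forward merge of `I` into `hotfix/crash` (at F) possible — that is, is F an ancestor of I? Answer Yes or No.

No

A fast-forward from F to I is possible iff F is an ancestor of I.
Ancestors of I: {C, I}.
F is not among them, so fast-forward is not possible.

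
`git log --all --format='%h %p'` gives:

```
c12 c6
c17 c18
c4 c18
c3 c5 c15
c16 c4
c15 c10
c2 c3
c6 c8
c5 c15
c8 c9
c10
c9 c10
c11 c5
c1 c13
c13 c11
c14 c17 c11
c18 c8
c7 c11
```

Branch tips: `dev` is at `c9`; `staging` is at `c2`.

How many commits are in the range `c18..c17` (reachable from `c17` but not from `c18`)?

Reachable from c17: {c10, c17, c18, c8, c9}.
Reachable from c18: {c10, c18, c8, c9}.
In c17's history but not c18's: {c17} — 1 commit.

1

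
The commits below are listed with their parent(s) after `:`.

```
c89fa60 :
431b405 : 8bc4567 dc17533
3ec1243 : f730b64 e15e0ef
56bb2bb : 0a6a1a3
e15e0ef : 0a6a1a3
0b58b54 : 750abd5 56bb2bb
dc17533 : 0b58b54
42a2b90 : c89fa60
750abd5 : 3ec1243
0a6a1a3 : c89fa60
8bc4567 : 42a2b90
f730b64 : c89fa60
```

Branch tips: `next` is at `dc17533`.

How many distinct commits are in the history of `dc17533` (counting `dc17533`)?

Walking parent pointers from dc17533: reachable set = {0a6a1a3, 0b58b54, 3ec1243, 56bb2bb, 750abd5, c89fa60, dc17533, e15e0ef, f730b64}.
That is 9 commits.

9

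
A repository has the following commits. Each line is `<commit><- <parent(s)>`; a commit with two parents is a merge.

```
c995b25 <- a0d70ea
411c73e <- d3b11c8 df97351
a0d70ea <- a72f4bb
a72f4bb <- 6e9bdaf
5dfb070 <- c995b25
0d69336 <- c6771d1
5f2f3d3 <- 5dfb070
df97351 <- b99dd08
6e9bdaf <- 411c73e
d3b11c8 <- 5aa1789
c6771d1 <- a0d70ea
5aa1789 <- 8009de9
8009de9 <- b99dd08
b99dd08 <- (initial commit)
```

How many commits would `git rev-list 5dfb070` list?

11

Walking parent pointers from 5dfb070: reachable set = {411c73e, 5aa1789, 5dfb070, 6e9bdaf, 8009de9, a0d70ea, a72f4bb, b99dd08, c995b25, d3b11c8, df97351}.
That is 11 commits.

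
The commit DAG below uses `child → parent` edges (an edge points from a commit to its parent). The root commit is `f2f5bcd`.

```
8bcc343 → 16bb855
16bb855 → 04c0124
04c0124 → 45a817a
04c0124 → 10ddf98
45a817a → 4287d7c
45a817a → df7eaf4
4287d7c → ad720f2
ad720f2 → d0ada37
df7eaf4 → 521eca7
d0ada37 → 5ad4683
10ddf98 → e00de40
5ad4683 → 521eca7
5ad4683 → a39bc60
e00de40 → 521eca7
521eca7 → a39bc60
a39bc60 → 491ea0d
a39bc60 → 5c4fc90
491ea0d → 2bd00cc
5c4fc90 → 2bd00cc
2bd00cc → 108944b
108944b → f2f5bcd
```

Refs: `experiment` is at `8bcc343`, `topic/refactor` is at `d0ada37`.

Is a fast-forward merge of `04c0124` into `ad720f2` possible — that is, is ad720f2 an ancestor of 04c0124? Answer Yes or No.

A fast-forward from ad720f2 to 04c0124 is possible iff ad720f2 is an ancestor of 04c0124.
Ancestors of 04c0124: {04c0124, 108944b, 10ddf98, 2bd00cc, 4287d7c, 45a817a, 491ea0d, 521eca7, 5ad4683, 5c4fc90, a39bc60, ad720f2, d0ada37, df7eaf4, e00de40, f2f5bcd}.
ad720f2 is among them, so fast-forward is possible.

Yes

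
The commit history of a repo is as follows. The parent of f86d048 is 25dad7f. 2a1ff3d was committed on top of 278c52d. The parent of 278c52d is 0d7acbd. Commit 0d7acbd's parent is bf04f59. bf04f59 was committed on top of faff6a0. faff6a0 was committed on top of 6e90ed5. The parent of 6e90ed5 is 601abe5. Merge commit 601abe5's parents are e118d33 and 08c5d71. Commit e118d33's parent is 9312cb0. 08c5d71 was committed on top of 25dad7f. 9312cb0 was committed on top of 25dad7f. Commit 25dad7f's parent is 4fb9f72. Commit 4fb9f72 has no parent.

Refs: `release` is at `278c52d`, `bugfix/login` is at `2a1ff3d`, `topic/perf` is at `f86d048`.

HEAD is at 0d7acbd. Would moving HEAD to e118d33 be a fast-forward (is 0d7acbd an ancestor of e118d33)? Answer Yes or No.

A fast-forward from 0d7acbd to e118d33 is possible iff 0d7acbd is an ancestor of e118d33.
Ancestors of e118d33: {25dad7f, 4fb9f72, 9312cb0, e118d33}.
0d7acbd is not among them, so fast-forward is not possible.

No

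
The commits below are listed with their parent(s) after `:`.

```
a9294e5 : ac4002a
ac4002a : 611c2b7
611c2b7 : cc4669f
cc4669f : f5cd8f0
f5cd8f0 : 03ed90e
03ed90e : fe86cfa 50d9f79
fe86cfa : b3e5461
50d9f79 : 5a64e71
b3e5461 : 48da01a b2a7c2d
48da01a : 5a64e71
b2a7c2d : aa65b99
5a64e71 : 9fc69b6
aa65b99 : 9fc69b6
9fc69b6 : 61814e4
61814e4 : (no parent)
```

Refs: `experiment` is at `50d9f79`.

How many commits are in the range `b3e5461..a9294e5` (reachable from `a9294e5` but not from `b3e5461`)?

Reachable from a9294e5: {03ed90e, 48da01a, 50d9f79, 5a64e71, 611c2b7, 61814e4, 9fc69b6, a9294e5, aa65b99, ac4002a, b2a7c2d, b3e5461, cc4669f, f5cd8f0, fe86cfa}.
Reachable from b3e5461: {48da01a, 5a64e71, 61814e4, 9fc69b6, aa65b99, b2a7c2d, b3e5461}.
In a9294e5's history but not b3e5461's: {03ed90e, 50d9f79, 611c2b7, a9294e5, ac4002a, cc4669f, f5cd8f0, fe86cfa} — 8 commits.

8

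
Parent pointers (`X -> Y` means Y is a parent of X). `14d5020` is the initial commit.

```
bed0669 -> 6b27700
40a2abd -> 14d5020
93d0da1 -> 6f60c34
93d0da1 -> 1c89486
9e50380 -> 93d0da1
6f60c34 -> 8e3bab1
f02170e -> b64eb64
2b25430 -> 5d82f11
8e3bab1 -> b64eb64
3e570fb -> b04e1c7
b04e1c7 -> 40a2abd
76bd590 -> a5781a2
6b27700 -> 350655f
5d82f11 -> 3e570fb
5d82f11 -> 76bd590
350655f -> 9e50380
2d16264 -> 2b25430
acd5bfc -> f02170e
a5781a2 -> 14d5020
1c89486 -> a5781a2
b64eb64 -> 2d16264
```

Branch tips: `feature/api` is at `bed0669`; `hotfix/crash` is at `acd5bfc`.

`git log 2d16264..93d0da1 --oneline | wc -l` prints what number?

Reachable from 93d0da1: {14d5020, 1c89486, 2b25430, 2d16264, 3e570fb, 40a2abd, 5d82f11, 6f60c34, 76bd590, 8e3bab1, 93d0da1, a5781a2, b04e1c7, b64eb64}.
Reachable from 2d16264: {14d5020, 2b25430, 2d16264, 3e570fb, 40a2abd, 5d82f11, 76bd590, a5781a2, b04e1c7}.
In 93d0da1's history but not 2d16264's: {1c89486, 6f60c34, 8e3bab1, 93d0da1, b64eb64} — 5 commits.

5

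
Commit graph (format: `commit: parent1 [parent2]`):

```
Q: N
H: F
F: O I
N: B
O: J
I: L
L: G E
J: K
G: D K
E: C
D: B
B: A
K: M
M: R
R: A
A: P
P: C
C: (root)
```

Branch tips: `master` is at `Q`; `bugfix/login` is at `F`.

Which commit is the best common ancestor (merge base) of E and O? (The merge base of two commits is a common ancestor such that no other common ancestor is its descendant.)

Ancestors of E: {C, E}.
Ancestors of O: {A, C, J, K, M, O, P, R}.
Common ancestors: {C}.
The only common ancestor is C, so it is the merge base.

C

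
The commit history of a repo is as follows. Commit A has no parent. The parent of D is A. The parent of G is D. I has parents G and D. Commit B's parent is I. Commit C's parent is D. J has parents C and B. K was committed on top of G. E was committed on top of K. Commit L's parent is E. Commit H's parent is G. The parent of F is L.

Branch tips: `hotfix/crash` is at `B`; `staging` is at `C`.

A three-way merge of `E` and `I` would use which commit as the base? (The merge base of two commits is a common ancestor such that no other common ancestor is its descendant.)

Ancestors of E: {A, D, E, G, K}.
Ancestors of I: {A, D, G, I}.
Common ancestors: {A, D, G}.
Among these, G is not an ancestor of any other common ancestor — it is the merge base.

G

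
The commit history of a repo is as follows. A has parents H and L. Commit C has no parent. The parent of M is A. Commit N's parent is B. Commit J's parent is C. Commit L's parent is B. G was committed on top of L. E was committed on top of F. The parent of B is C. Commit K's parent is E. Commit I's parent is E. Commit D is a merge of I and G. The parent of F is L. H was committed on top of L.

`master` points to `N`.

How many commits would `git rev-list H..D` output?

Reachable from D: {B, C, D, E, F, G, I, L}.
Reachable from H: {B, C, H, L}.
In D's history but not H's: {D, E, F, G, I} — 5 commits.

5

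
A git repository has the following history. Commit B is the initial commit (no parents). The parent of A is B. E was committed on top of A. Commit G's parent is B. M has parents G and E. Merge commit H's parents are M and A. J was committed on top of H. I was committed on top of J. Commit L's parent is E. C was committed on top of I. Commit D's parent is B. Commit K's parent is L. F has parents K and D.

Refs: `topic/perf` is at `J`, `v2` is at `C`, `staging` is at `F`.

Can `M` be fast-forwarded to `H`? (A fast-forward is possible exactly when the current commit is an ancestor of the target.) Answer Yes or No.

A fast-forward from M to H is possible iff M is an ancestor of H.
Ancestors of H: {A, B, E, G, H, M}.
M is among them, so fast-forward is possible.

Yes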